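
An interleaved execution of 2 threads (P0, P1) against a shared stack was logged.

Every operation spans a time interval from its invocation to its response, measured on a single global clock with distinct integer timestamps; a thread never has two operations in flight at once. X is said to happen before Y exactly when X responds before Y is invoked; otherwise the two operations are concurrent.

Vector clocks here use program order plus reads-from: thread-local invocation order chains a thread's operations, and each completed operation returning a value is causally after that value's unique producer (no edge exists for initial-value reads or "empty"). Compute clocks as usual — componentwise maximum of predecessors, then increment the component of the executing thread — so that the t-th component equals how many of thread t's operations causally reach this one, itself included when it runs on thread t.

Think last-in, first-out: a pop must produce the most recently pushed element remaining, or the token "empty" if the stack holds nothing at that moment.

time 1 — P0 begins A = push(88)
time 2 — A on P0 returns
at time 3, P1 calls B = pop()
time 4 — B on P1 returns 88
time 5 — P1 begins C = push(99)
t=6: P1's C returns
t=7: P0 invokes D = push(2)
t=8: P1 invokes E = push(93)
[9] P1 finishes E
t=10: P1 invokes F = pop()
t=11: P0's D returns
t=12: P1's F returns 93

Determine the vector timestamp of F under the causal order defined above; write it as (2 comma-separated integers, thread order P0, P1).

VC(A, invoked at 1): no causal predecessors; +1 on P0 → (1, 0)
VC(B, invoked at 3): max of VC(A)=(1, 0), then +1 on thread P1 → (1, 1)
VC(D, invoked at 7): max of VC(A)=(1, 0), then +1 on thread P0 → (2, 0)
VC(C, invoked at 5): max of VC(B)=(1, 1), then +1 on thread P1 → (1, 2)
VC(E, invoked at 8): max of VC(C)=(1, 2), then +1 on thread P1 → (1, 3)
VC(F, invoked at 10): max of VC(E)=(1, 3), then +1 on thread P1 → (1, 4)
target: VC(F) = (1, 4)

(1, 4)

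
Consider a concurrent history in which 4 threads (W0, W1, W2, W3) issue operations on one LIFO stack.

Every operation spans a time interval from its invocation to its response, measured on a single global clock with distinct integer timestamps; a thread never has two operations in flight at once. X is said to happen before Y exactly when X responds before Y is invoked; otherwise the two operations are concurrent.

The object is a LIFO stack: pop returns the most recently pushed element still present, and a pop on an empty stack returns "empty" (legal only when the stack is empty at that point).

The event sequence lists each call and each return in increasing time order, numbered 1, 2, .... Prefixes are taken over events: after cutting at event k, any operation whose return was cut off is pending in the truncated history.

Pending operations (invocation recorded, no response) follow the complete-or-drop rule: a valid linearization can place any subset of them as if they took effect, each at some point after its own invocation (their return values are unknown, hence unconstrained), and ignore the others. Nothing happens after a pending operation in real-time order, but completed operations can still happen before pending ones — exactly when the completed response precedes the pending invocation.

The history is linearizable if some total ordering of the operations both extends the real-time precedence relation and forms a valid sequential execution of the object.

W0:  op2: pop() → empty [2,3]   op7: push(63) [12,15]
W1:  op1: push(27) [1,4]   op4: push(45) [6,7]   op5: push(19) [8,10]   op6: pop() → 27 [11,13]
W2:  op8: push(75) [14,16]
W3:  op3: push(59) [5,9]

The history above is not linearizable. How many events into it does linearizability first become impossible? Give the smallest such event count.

13

events 1..12 are linearizable; a witness order is op2, op1, op3, op4, op5:
step 1: op2 pop() → empty — stack <>
step 2: op1 push(27) — stack <27>
step 3: op3 push(59) — stack <27,59>
step 4: op4 push(45) — stack <27,59,45>
step 5: op5 push(19) — stack <27,59,45,19>
adding event 13 (op6 responds at 13) leaves no legal real-time order
no completion choice of the 1 pending operation (op7) rescues it — every subset was tried
for example op1, op2, op3, op4, op5, op6 (pending dropped) fails at step 2: op2 pop() → empty is not legal there
for example op1, op2, op4, op3, op5, op6 (pending dropped) fails at step 2: op2 pop() → empty is not legal there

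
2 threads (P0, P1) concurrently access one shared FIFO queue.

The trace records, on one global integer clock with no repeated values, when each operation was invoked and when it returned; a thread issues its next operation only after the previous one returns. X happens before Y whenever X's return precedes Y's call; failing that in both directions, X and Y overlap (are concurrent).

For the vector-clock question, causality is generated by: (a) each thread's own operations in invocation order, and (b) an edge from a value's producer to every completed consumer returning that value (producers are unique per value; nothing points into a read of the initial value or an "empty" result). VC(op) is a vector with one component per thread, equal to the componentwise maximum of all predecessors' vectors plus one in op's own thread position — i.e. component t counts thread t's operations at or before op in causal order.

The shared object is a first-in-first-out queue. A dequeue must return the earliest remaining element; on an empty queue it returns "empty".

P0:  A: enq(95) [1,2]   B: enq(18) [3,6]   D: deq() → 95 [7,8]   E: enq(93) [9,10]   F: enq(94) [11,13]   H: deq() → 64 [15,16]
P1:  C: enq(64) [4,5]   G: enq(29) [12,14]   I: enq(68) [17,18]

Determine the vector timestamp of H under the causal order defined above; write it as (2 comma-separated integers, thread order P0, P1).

VC(C, invoked at 4): no causal predecessors; +1 on P1 → (0, 1)
VC(A, invoked at 1): no causal predecessors; +1 on P0 → (1, 0)
G, invoked 12, takes VC(C)=(0, 1) under max, adds 1 for P1 → (0, 2)
B, invoked 3, takes VC(A)=(1, 0) under max, adds 1 for P0 → (2, 0)
I, invoked 17, takes VC(G)=(0, 2) under max, adds 1 for P1 → (0, 3)
D, invoked 7, takes VC(A)=(1, 0), VC(B)=(2, 0) under max, adds 1 for P0 → (3, 0)
E, invoked 9, takes VC(D)=(3, 0) under max, adds 1 for P0 → (4, 0)
F, invoked 11, takes VC(E)=(4, 0) under max, adds 1 for P0 → (5, 0)
H, invoked 15, takes VC(C)=(0, 1), VC(F)=(5, 0) under max, adds 1 for P0 → (6, 1)
target: VC(H) = (6, 1)

(6, 1)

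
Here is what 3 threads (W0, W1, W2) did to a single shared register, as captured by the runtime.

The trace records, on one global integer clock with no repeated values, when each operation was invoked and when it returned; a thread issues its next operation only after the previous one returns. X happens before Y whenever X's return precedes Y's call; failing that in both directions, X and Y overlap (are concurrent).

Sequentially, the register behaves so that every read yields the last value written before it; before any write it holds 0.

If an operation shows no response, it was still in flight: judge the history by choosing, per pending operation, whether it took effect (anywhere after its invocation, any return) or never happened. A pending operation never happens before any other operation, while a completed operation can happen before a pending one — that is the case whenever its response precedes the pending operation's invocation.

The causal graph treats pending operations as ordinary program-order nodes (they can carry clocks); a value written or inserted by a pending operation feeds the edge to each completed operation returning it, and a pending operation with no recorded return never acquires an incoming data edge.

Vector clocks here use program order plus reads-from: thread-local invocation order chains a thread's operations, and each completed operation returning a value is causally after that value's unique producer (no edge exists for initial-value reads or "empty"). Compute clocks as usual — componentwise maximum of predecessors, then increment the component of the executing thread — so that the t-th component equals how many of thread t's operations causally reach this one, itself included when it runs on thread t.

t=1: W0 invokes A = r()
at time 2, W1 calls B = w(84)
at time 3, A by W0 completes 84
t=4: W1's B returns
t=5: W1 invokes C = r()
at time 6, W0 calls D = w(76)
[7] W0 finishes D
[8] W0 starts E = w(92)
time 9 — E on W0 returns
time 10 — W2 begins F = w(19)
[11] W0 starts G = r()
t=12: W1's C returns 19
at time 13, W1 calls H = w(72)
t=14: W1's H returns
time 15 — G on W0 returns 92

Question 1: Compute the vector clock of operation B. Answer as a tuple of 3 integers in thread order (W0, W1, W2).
Answer: (0, 1, 0)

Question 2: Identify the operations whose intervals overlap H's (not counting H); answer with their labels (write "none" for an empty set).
Answer: F, G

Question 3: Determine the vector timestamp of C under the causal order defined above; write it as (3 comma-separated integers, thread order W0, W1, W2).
Answer: (0, 2, 1)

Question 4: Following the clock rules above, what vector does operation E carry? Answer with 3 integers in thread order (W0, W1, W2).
Answer: (3, 1, 0)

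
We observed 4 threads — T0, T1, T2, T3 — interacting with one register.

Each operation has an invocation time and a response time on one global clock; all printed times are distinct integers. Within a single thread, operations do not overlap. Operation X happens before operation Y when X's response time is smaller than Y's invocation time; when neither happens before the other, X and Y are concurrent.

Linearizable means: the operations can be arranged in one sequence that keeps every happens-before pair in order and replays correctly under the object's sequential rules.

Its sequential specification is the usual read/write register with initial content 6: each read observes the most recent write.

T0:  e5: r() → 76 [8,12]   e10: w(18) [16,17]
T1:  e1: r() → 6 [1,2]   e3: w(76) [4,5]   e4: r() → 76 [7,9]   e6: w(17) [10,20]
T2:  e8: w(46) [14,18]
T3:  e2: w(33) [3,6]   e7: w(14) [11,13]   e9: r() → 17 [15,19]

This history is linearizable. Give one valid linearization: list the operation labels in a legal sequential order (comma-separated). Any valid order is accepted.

e1, e2, e3, e4, e5, e7, e6, e9, e8, e10

after step 1 (e1 r() → 6): value 6
after step 2 (e2 w(33)): value 33
after step 3 (e3 w(76)): value 76
after step 4 (e4 r() → 76): value 76
after step 5 (e5 r() → 76): value 76
after step 6 (e7 w(14)): value 14
after step 7 (e6 w(17)): value 17
after step 8 (e9 r() → 17): value 17
after step 9 (e8 w(46)): value 46
after step 10 (e10 w(18)): value 18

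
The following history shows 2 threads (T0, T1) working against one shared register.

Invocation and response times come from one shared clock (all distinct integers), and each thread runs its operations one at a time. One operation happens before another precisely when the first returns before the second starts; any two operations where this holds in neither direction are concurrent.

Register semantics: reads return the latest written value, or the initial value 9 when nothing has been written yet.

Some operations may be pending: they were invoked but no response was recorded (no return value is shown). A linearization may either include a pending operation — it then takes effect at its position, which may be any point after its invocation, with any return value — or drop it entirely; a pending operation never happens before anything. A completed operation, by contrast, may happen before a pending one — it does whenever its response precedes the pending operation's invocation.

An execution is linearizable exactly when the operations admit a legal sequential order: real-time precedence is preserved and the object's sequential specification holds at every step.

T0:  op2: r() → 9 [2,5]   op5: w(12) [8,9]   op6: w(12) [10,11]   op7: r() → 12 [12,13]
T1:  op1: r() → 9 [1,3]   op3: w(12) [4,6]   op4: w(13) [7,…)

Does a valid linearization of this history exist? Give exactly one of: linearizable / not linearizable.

one valid linearization: op1, op2, op3, op4, op5, op6, op7
1. op1 r() → 9, leaving value 9
2. op2 r() → 9, leaving value 9
3. op3 w(12), leaving value 12
4. op4 w(13) (pending, included), leaving value 13
5. op5 w(12), leaving value 12
6. op6 w(12), leaving value 12
7. op7 r() → 12, leaving value 12

linearizable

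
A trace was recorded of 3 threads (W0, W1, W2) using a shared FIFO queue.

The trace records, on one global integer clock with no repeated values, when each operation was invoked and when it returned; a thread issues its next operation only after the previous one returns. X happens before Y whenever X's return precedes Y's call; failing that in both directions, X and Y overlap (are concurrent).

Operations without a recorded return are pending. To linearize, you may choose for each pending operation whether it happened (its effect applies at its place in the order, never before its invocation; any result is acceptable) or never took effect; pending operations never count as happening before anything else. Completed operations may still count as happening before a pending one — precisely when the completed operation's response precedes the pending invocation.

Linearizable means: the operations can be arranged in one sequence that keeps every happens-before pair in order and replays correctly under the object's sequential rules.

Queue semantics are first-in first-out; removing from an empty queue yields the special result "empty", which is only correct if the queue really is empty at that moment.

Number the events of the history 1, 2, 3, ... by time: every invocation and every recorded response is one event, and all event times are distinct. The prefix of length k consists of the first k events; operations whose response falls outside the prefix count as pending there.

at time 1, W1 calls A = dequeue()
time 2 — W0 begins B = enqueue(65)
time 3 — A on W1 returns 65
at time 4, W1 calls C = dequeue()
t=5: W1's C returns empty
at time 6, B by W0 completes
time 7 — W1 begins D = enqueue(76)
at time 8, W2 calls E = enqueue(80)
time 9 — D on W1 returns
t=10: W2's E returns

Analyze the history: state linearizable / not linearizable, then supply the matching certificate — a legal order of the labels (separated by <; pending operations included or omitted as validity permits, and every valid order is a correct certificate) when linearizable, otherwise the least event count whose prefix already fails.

after step 1 (B enqueue(65)): queue <65>
after step 2 (A dequeue() → 65): queue <>
after step 3 (C dequeue() → empty): queue <>
after step 4 (D enqueue(76)): queue <76>
after step 5 (E enqueue(80)): queue <76,80>

linearizable — witness: B < A < C < D < E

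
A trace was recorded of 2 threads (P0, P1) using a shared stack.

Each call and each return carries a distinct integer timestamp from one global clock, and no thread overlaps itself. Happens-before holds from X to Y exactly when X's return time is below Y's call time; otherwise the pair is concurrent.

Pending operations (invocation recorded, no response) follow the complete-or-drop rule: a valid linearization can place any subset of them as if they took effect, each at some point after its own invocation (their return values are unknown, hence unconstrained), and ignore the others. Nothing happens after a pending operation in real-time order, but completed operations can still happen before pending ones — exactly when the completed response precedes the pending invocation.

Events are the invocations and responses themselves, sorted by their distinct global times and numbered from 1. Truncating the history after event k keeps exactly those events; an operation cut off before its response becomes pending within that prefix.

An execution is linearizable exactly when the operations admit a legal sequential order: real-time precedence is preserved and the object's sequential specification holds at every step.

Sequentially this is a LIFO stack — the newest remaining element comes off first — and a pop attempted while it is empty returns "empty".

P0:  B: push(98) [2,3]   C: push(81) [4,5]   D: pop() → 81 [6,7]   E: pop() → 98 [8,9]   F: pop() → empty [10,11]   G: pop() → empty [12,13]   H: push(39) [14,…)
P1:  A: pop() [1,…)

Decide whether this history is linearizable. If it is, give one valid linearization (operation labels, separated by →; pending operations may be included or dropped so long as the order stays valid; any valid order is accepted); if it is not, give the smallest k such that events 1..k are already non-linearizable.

step 1: A pop() (pending, included) — stack <>
step 2: B push(98) — stack <98>
step 3: C push(81) — stack <98,81>
step 4: D pop() → 81 — stack <98>
step 5: E pop() → 98 — stack <>
step 6: F pop() → empty — stack <>
step 7: G pop() → empty — stack <>

linearizable — witness: A → B → C → D → E → F → G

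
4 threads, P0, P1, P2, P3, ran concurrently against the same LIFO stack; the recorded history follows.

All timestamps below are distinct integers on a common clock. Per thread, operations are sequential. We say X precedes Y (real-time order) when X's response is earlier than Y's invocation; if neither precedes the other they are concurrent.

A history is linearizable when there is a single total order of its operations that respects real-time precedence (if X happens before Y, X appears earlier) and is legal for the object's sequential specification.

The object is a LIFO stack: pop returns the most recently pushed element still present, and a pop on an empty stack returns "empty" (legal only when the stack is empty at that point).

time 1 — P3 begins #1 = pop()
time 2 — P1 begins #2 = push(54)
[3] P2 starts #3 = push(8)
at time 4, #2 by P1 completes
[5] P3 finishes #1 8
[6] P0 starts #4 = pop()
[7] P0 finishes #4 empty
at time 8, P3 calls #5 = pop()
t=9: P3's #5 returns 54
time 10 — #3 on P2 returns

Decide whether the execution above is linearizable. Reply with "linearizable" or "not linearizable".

events 1..6 are fine; event 7 — the response of #4 at time 7 — makes the prefix non-linearizable
no legal order exists: 2 real-time-consistent candidates over 3 completed LIFO stack operations, all rejected
no completion choice of the 1 pending operation (#3) rescues it — every subset was tried
sample order #1, #2, #4 (pending dropped) stalls at step 1 — #1 pop() → 8 has no legal effect
sample order #2, #1, #4 (pending dropped) stalls at step 2 — #1 pop() → 8 has no legal effect

not linearizable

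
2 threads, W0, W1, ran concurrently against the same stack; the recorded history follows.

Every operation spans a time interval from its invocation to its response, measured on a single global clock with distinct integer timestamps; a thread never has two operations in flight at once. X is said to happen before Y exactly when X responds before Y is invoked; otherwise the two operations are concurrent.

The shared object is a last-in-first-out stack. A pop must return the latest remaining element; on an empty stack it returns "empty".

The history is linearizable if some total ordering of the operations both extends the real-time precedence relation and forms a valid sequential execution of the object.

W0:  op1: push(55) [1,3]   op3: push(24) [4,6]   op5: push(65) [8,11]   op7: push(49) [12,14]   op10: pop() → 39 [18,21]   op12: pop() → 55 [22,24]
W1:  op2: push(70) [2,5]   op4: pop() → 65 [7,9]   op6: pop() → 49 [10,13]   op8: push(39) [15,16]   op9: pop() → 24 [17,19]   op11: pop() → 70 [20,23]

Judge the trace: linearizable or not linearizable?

linearizable

a witness: op1, op2, op3, op5, op4, op7, op6, op8, op10, op9, op11, op12
step 1: op1 push(55) — stack <55>
step 2: op2 push(70) — stack <55,70>
step 3: op3 push(24) — stack <55,70,24>
step 4: op5 push(65) — stack <55,70,24,65>
step 5: op4 pop() → 65 — stack <55,70,24>
step 6: op7 push(49) — stack <55,70,24,49>
step 7: op6 pop() → 49 — stack <55,70,24>
step 8: op8 push(39) — stack <55,70,24,39>
step 9: op10 pop() → 39 — stack <55,70,24>
step 10: op9 pop() → 24 — stack <55,70>
step 11: op11 pop() → 70 — stack <55>
step 12: op12 pop() → 55 — stack <>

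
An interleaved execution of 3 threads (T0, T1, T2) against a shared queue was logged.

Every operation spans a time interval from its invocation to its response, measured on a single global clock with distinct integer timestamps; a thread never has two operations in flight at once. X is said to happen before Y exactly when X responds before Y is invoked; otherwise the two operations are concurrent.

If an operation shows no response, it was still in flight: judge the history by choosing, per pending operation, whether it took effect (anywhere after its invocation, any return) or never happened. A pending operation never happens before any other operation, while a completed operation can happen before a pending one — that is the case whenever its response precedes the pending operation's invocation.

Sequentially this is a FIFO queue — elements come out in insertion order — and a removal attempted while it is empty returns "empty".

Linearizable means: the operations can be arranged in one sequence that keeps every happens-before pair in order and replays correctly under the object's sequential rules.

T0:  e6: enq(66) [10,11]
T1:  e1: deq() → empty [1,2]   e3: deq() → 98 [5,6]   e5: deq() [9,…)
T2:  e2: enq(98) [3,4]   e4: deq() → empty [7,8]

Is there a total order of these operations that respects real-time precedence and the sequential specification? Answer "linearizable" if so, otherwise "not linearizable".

linearizable

a witness: e1, e2, e3, e4, e5, e6
step 1: e1 deq() → empty — queue <>
step 2: e2 enq(98) — queue <98>
step 3: e3 deq() → 98 — queue <>
step 4: e4 deq() → empty — queue <>
step 5: e5 deq() (pending, included) — queue <>
step 6: e6 enq(66) — queue <66>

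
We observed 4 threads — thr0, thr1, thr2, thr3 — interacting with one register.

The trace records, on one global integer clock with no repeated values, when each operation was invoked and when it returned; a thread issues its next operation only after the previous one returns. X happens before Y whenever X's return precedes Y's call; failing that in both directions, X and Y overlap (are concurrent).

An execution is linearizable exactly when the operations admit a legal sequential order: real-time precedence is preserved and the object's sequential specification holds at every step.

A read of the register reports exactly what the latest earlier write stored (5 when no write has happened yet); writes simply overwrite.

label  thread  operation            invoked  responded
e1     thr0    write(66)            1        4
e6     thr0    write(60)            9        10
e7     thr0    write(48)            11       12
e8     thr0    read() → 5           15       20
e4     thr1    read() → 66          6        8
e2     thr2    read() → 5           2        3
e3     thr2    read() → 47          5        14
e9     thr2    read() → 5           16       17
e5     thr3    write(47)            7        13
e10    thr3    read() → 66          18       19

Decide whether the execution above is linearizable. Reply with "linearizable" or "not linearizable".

not linearizable

events 1..16 are fine; event 17 — the response of e9 at time 17 — makes the prefix non-linearizable
checked exhaustively: 40 real-time-consistent orders of 8 completed operations, zero legal register replays
no completion choice of the 1 pending operation (e8) rescues it — every subset was tried
take e1, e2, e3, e4, e5, e6, e7, e9 (pending dropped): step 2 already fails, because e2 read() → 5 cannot occur there
take e1, e2, e3, e4, e6, e5, e7, e9 (pending dropped): step 2 already fails, because e2 read() → 5 cannot occur there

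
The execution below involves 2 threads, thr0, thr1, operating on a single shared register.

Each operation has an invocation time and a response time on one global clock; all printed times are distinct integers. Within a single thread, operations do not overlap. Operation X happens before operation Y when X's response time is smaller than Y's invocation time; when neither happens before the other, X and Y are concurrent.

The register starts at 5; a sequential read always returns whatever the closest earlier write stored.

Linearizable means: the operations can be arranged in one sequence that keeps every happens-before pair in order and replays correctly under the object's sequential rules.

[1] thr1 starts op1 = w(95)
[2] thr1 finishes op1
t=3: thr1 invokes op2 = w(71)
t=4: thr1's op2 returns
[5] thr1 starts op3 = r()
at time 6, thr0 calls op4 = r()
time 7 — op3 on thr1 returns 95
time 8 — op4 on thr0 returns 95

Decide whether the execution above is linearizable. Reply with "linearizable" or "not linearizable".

prefix check: 1..6 passes, 1..7 fails once op3's time-7 response joins
one real-time candidate order over the 3 completed operations — the register replay rejects it
every completion of the 1 pending operation (op4) was checked; none linearizes
one such order, op1, op2, op3 (pending dropped), breaks at step 3 where op3 r() → 95 is illegal

not linearizable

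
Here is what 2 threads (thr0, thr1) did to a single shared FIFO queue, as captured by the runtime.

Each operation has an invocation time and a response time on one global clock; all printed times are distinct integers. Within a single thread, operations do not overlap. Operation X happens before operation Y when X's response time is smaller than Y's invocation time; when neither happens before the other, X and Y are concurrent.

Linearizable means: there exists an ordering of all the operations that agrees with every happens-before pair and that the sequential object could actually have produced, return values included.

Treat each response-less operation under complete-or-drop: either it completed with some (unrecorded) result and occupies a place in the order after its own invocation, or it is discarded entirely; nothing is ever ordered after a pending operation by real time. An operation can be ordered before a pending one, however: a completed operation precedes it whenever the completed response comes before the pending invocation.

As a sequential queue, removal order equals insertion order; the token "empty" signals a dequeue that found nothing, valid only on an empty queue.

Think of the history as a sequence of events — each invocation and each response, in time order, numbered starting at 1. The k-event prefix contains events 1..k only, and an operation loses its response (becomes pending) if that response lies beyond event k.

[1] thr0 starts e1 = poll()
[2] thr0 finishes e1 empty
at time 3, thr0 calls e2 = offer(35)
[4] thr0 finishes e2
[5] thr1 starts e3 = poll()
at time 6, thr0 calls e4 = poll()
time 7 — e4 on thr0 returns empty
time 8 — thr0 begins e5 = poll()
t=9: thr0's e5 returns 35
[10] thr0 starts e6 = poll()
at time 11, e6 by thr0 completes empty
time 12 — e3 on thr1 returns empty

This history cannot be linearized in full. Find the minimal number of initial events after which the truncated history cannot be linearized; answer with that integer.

events 1..8 are linearizable, e.g. via e1, e2, e3, e4:
1. e1 poll() → empty, leaving queue <>
2. e2 offer(35), leaving queue <35>
3. e3 poll() (pending, included), leaving queue <>
4. e4 poll() → empty, leaving queue <>
once event 9 joins (e5's response, time 9), exhaustive search finds no witness
including or dropping the 1 pending operation (e3) in any combination fails
for example e1, e2, e4, e5 (pending dropped) fails at step 3: e4 poll() → empty is not legal there

9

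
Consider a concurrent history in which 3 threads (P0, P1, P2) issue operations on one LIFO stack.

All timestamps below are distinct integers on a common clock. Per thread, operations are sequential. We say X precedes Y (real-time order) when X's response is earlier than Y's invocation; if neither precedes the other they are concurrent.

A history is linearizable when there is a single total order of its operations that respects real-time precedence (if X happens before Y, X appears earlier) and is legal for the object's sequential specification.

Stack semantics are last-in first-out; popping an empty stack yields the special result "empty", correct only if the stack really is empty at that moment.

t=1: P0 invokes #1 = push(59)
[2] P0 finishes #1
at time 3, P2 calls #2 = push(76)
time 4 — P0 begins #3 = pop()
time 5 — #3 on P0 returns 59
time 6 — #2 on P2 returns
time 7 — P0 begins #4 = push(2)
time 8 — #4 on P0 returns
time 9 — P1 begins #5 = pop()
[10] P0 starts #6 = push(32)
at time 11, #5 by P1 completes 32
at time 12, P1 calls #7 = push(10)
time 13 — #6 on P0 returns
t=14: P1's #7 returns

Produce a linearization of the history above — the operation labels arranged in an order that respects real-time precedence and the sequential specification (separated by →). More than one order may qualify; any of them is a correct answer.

after step 1 (#1 push(59)): stack <59>
after step 2 (#3 pop() → 59): stack <>
after step 3 (#2 push(76)): stack <76>
after step 4 (#4 push(2)): stack <76,2>
after step 5 (#6 push(32)): stack <76,2,32>
after step 6 (#5 pop() → 32): stack <76,2>
after step 7 (#7 push(10)): stack <76,2,10>

#1 → #3 → #2 → #4 → #6 → #5 → #7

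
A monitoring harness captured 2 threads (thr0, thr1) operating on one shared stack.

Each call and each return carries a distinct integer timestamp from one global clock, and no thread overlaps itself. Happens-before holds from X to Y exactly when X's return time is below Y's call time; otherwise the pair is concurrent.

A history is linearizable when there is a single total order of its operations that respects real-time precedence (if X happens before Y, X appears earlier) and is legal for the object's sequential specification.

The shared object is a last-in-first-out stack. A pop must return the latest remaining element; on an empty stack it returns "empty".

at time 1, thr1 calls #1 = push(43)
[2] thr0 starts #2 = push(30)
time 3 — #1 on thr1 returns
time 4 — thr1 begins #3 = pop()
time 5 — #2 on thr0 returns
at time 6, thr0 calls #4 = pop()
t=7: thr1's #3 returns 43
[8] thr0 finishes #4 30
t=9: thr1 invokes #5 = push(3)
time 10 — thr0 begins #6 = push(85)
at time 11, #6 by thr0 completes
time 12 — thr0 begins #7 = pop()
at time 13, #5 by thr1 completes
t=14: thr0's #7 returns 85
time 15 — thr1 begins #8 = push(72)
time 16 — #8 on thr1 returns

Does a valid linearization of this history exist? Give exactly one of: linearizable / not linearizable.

witness order: #1, #2, #4, #3, #5, #6, #7, #8
step 1: #1 push(43) — stack <43>
step 2: #2 push(30) — stack <43,30>
step 3: #4 pop() → 30 — stack <43>
step 4: #3 pop() → 43 — stack <>
step 5: #5 push(3) — stack <3>
step 6: #6 push(85) — stack <3,85>
step 7: #7 pop() → 85 — stack <3>
step 8: #8 push(72) — stack <3,72>

linearizable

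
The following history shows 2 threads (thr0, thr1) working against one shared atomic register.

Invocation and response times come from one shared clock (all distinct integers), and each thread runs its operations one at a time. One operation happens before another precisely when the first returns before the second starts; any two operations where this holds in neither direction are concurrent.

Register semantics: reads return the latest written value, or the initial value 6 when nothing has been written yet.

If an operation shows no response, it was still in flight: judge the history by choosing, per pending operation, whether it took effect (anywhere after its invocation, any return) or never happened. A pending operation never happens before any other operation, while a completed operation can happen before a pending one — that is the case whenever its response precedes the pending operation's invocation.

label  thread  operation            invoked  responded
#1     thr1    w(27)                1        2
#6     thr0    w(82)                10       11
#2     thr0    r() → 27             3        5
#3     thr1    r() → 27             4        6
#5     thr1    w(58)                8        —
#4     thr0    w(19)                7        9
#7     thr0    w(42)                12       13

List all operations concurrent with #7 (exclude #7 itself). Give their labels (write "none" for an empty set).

#5

overlap test against #7 [12,13]: concurrent iff the interval meets 12..13
#1 [1,2]: before
#2 [3,5]: before
#3 [4,6]: before
#4 [7,9]: before
#5 [8,…): concurrent
#6 [10,11]: before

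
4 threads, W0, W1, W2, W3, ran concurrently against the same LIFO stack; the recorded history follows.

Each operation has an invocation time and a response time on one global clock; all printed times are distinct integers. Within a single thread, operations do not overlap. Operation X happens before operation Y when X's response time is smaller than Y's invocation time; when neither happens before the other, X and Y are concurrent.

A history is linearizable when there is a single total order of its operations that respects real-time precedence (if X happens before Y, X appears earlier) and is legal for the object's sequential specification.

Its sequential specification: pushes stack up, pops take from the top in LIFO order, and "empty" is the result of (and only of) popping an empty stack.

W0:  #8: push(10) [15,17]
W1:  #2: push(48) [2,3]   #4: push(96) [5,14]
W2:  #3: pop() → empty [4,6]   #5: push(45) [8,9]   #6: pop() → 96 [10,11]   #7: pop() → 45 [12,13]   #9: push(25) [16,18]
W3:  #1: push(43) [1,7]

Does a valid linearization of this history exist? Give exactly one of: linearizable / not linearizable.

not linearizable

through event 5 a valid linearization exists; event 6 (#3 responding at time 6) ends that
a single order respects real time; the 2 completed LIFO stack operations fail replay along it
no completion choice of the 2 pending operations (#1, #4) rescues it — every subset was tried
for example #2, #3 (pending dropped) fails at step 2: #3 pop() → empty is not legal there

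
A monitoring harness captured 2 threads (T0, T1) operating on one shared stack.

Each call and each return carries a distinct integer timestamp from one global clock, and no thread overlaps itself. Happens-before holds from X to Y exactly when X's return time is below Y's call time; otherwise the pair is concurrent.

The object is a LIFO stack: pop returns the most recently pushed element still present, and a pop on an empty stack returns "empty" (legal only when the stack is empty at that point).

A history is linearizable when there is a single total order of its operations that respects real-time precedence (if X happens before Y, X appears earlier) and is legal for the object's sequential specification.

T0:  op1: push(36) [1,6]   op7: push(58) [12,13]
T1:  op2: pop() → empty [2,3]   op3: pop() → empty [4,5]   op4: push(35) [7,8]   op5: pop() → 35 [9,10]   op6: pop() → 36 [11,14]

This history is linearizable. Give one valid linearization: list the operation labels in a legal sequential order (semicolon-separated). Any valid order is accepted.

op2; op3; op1; op4; op5; op6; op7

step 1: op2 pop() → empty — stack <>
step 2: op3 pop() → empty — stack <>
step 3: op1 push(36) — stack <36>
step 4: op4 push(35) — stack <36,35>
step 5: op5 pop() → 35 — stack <36>
step 6: op6 pop() → 36 — stack <>
step 7: op7 push(58) — stack <58>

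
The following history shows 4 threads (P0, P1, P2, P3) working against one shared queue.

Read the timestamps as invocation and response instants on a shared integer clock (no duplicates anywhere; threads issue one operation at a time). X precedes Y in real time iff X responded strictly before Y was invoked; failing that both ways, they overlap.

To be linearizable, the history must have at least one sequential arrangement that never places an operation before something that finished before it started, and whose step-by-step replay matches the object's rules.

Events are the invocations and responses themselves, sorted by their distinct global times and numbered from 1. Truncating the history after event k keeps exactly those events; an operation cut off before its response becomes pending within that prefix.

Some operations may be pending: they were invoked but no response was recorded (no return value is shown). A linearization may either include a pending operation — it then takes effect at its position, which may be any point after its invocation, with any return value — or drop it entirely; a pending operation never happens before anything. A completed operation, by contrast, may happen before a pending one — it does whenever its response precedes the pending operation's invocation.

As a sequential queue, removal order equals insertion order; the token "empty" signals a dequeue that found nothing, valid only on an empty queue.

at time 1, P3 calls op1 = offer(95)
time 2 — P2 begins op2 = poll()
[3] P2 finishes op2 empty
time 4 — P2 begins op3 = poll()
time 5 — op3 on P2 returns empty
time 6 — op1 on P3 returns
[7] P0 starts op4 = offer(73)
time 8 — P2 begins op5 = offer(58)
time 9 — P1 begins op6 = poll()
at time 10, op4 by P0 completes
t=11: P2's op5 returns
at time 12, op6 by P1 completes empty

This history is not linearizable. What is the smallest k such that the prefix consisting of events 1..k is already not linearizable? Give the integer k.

a valid linearization of events 1..11 exists, for instance op2, op3, op1, op4, op5:
step 1: op2 poll() → empty — queue <>
step 2: op3 poll() → empty — queue <>
step 3: op1 offer(95) — queue <95>
step 4: op4 offer(73) — queue <95,73>
step 5: op5 offer(58) — queue <95,73,58>
adding event 12 (op6 responds at 12) leaves no legal real-time order
e.g. op1, op2, op3, op4, op5, op6: illegal at step 2, since op2 poll() → empty cannot apply there
e.g. op1, op2, op3, op4, op6, op5: illegal at step 2, since op2 poll() → empty cannot apply there

12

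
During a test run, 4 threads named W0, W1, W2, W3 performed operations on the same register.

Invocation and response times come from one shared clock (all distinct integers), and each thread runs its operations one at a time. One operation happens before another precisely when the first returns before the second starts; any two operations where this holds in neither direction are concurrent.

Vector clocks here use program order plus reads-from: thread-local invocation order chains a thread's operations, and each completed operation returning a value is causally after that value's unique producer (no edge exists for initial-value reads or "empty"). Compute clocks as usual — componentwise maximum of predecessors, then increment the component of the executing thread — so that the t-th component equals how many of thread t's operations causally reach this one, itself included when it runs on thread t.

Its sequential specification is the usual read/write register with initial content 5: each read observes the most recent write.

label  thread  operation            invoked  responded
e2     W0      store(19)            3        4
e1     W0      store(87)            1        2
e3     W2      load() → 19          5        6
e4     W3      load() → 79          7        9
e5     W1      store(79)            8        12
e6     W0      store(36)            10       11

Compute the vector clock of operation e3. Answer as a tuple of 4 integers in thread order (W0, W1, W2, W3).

(2, 0, 1, 0)

e5, invoked 8, has no incoming edges; only W1's bump applies → (0, 1, 0, 0)
e1, invoked 1, has no incoming edges; only W0's bump applies → (1, 0, 0, 0)
merge at e4 (invoked 7): VC(e5)=(0, 1, 0, 0), own-thread bump on W3 → (0, 1, 0, 1)
merge at e2 (invoked 3): VC(e1)=(1, 0, 0, 0), own-thread bump on W0 → (2, 0, 0, 0)
merge at e3 (invoked 5): VC(e2)=(2, 0, 0, 0), own-thread bump on W2 → (2, 0, 1, 0)
merge at e6 (invoked 10): VC(e2)=(2, 0, 0, 0), own-thread bump on W0 → (3, 0, 0, 0)
target: VC(e3) = (2, 0, 1, 0)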